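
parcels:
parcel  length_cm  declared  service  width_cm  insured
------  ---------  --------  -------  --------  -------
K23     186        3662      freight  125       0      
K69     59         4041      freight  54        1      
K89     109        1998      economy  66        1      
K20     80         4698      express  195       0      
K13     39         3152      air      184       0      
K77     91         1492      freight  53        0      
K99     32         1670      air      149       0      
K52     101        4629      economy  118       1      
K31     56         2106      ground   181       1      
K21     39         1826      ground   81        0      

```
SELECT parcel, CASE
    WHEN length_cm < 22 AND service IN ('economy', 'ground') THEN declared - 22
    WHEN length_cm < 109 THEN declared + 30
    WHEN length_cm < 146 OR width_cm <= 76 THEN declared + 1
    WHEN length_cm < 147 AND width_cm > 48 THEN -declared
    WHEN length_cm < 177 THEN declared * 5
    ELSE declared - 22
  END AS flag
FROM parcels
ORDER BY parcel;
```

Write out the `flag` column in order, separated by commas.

parcel=K13: length_cm < 109 → 3182
parcel=K20: length_cm < 109 → 4728
parcel=K21: length_cm < 109 → 1856
parcel=K23: ELSE → 3640
parcel=K31: length_cm < 109 → 2136
parcel=K52: length_cm < 109 → 4659
parcel=K69: length_cm < 109 → 4071
parcel=K77: length_cm < 109 → 1522
parcel=K89: length_cm < 146 OR width_cm <= 76 → 1999
parcel=K99: length_cm < 109 → 1700

3182, 4728, 1856, 3640, 2136, 4659, 4071, 1522, 1999, 1700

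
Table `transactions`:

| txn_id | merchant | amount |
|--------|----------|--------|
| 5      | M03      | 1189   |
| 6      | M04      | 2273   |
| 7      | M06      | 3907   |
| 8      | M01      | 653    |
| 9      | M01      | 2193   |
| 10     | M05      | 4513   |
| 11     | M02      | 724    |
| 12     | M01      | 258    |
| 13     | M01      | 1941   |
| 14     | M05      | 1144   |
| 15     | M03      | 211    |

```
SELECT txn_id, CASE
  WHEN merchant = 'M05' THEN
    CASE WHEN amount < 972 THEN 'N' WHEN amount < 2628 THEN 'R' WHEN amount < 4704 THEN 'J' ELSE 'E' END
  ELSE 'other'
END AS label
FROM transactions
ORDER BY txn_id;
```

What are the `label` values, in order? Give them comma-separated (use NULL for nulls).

txn_id=5: merchant='M03' → outer ELSE → other
txn_id=6: merchant='M04' → outer ELSE → other
txn_id=7: merchant='M06' → outer ELSE → other
txn_id=8: merchant='M01' → outer ELSE → other
txn_id=9: merchant='M01' → outer ELSE → other
txn_id=10: merchant='M05' → inner[amount < 4704] → J
txn_id=11: merchant='M02' → outer ELSE → other
txn_id=12: merchant='M01' → outer ELSE → other
txn_id=13: merchant='M01' → outer ELSE → other
txn_id=14: merchant='M05' → inner[amount < 2628] → R
txn_id=15: merchant='M03' → outer ELSE → other

other, other, other, other, other, J, other, other, other, R, other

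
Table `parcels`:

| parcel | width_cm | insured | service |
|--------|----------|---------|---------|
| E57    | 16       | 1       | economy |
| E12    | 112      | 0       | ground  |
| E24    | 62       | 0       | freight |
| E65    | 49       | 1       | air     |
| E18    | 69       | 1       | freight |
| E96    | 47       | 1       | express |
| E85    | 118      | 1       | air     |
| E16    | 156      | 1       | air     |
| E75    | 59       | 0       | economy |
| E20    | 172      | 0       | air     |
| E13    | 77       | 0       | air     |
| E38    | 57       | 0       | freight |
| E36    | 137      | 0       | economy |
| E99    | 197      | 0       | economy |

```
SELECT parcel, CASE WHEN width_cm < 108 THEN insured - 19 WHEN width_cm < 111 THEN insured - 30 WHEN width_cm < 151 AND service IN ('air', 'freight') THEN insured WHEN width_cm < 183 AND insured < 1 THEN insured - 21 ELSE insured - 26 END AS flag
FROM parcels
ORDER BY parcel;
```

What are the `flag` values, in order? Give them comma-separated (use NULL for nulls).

parcel=E12: width_cm < 183 AND insured < 1 → -21
parcel=E13: width_cm < 108 → -19
parcel=E16: ELSE → -25
parcel=E18: width_cm < 108 → -18
parcel=E20: width_cm < 183 AND insured < 1 → -21
parcel=E24: width_cm < 108 → -19
parcel=E36: width_cm < 183 AND insured < 1 → -21
parcel=E38: width_cm < 108 → -19
parcel=E57: width_cm < 108 → -18
parcel=E65: width_cm < 108 → -18
parcel=E75: width_cm < 108 → -19
parcel=E85: width_cm < 151 AND service IN ('air', 'freight') → 1
parcel=E96: width_cm < 108 → -18
parcel=E99: ELSE → -26

-21, -19, -25, -18, -21, -19, -21, -19, -18, -18, -19, 1, -18, -26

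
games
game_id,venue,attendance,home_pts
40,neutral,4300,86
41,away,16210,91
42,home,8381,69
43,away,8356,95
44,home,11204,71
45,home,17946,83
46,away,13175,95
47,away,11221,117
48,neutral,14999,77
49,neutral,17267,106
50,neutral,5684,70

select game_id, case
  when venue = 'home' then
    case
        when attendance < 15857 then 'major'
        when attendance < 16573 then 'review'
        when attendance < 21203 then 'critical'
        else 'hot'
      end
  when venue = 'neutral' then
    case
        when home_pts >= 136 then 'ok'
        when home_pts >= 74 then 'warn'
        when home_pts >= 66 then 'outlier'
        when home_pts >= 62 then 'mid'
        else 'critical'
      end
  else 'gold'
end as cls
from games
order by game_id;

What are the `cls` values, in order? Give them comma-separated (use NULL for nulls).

warn, gold, major, gold, major, critical, gold, gold, warn, warn, outlier

game_id=40: venue='neutral' → inner[home_pts >= 74] → warn
game_id=41: venue='away' → outer ELSE → gold
game_id=42: venue='home' → inner[attendance < 15857] → major
game_id=43: venue='away' → outer ELSE → gold
game_id=44: venue='home' → inner[attendance < 15857] → major
game_id=45: venue='home' → inner[attendance < 21203] → critical
game_id=46: venue='away' → outer ELSE → gold
game_id=47: venue='away' → outer ELSE → gold
game_id=48: venue='neutral' → inner[home_pts >= 74] → warn
game_id=49: venue='neutral' → inner[home_pts >= 74] → warn
game_id=50: venue='neutral' → inner[home_pts >= 66] → outlier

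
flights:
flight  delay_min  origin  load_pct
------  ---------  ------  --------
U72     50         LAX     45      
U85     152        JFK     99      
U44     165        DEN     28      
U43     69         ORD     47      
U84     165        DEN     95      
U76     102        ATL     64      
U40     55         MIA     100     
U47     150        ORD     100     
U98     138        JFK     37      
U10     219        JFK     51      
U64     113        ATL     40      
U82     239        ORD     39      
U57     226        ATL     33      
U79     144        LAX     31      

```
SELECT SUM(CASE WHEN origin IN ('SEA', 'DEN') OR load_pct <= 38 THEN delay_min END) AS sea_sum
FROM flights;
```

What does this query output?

flight=U72: ✗
flight=U85: ✗
flight=U44: ✓ → 165
flight=U43: ✗
flight=U84: ✓ → 165
flight=U76: ✗
flight=U40: ✗
flight=U47: ✗
flight=U98: ✓ → 138
flight=U10: ✗
flight=U64: ✗
flight=U82: ✗
flight=U57: ✓ → 226
flight=U79: ✓ → 144
sea_sum = 165 + 165 + 138 + 226 + 144 = 838

838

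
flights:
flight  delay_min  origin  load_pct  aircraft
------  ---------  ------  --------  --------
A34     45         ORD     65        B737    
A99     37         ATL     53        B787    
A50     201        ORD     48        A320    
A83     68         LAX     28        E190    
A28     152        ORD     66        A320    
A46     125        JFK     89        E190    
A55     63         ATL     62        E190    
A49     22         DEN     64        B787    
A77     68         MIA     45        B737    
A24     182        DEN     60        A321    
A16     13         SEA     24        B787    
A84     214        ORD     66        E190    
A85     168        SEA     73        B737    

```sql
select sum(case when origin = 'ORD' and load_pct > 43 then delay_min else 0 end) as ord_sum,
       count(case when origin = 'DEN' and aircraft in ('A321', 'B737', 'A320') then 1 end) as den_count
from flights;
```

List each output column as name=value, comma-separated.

ord_sum=612, den_count=1

[ord_sum: origin = 'ORD' and load_pct > 43]
flight=A34: ✓ → 45
flight=A99: ✗
flight=A50: ✓ → 201
flight=A83: ✗
flight=A28: ✓ → 152
flight=A46: ✗
flight=A55: ✗
flight=A49: ✗
flight=A77: ✗
flight=A24: ✗
flight=A16: ✗
flight=A84: ✓ → 214
flight=A85: ✗
ord_sum = 45 + 201 + 152 + 214 = 612
—
[den_count: origin = 'DEN' and aircraft in ('A321', 'B737', 'A320')]
flight=A34: ✗
flight=A99: ✗
flight=A50: ✗
flight=A83: ✗
flight=A28: ✗
flight=A46: ✗
flight=A55: ✗
flight=A49: ✗
flight=A77: ✗
flight=A24: ✓ → 1
flight=A16: ✗
flight=A84: ✗
flight=A85: ✗
den_count = COUNT(1) = 1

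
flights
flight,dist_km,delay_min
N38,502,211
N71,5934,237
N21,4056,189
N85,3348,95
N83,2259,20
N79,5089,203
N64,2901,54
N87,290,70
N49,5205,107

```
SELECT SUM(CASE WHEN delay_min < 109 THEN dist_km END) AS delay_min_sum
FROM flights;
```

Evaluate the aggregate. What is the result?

14003

flight=N38: ✗
flight=N71: ✗
flight=N21: ✗
flight=N85: ✓ → 3348
flight=N83: ✓ → 2259
flight=N79: ✗
flight=N64: ✓ → 2901
flight=N87: ✓ → 290
flight=N49: ✓ → 5205
delay_min_sum = 3348 + 2259 + 2901 + 290 + 5205 = 14003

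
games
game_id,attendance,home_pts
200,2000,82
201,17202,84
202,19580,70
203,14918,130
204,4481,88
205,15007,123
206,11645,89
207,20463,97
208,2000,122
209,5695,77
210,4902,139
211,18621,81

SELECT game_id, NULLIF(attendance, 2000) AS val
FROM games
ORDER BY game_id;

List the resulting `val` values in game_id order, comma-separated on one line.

NULL, 17202, 19580, 14918, 4481, 15007, 11645, 20463, NULL, 5695, 4902, 18621

game_id=200: attendance=2000 vs 2000: equal → NULL
game_id=201: attendance=17202 vs 2000: differ → 17202
game_id=202: attendance=19580 vs 2000: differ → 19580
game_id=203: attendance=14918 vs 2000: differ → 14918
game_id=204: attendance=4481 vs 2000: differ → 4481
game_id=205: attendance=15007 vs 2000: differ → 15007
game_id=206: attendance=11645 vs 2000: differ → 11645
game_id=207: attendance=20463 vs 2000: differ → 20463
game_id=208: attendance=2000 vs 2000: equal → NULL
game_id=209: attendance=5695 vs 2000: differ → 5695
game_id=210: attendance=4902 vs 2000: differ → 4902
game_id=211: attendance=18621 vs 2000: differ → 18621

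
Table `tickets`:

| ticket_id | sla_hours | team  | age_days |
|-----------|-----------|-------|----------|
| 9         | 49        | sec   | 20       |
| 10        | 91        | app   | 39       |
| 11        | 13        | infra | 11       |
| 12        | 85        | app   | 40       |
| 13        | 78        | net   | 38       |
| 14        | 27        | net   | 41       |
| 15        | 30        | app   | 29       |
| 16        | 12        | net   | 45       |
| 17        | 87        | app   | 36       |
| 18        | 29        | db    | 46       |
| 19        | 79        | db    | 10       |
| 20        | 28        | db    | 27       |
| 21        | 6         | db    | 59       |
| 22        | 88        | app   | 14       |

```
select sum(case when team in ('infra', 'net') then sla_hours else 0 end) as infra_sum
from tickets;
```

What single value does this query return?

130

ticket_id=9: ✗
ticket_id=10: ✗
ticket_id=11: ✓ → 13
ticket_id=12: ✗
ticket_id=13: ✓ → 78
ticket_id=14: ✓ → 27
ticket_id=15: ✗
ticket_id=16: ✓ → 12
ticket_id=17: ✗
ticket_id=18: ✗
ticket_id=19: ✗
ticket_id=20: ✗
ticket_id=21: ✗
ticket_id=22: ✗
infra_sum = 13 + 78 + 27 + 12 = 130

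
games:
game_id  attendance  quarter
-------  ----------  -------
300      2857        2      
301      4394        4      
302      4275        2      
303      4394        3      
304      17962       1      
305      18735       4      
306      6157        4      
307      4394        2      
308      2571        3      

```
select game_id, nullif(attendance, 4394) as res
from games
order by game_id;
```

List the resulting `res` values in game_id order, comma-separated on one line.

2857, NULL, 4275, NULL, 17962, 18735, 6157, NULL, 2571

game_id=300: attendance=2857 vs 4394: differ → 2857
game_id=301: attendance=4394 vs 4394: equal → NULL
game_id=302: attendance=4275 vs 4394: differ → 4275
game_id=303: attendance=4394 vs 4394: equal → NULL
game_id=304: attendance=17962 vs 4394: differ → 17962
game_id=305: attendance=18735 vs 4394: differ → 18735
game_id=306: attendance=6157 vs 4394: differ → 6157
game_id=307: attendance=4394 vs 4394: equal → NULL
game_id=308: attendance=2571 vs 4394: differ → 2571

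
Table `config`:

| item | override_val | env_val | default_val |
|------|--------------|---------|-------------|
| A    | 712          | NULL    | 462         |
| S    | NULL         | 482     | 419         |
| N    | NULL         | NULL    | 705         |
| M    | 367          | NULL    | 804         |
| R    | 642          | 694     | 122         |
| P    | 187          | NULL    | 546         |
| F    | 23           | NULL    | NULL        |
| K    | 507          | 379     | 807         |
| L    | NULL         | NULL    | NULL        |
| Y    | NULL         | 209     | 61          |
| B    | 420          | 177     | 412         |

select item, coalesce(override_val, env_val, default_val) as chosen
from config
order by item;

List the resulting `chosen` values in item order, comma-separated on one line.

712, 420, 23, 507, NULL, 367, 705, 187, 642, 482, 209

item=A: override_val=712 → 712
item=B: override_val=420 → 420
item=F: override_val=23 → 23
item=K: override_val=507 → 507
item=L: override_val=NULL, env_val=NULL, default_val=NULL (all NULL) → NULL
item=M: override_val=367 → 367
item=N: override_val=NULL, env_val=NULL, default_val=705 → 705
item=P: override_val=187 → 187
item=R: override_val=642 → 642
item=S: override_val=NULL, env_val=482 → 482
item=Y: override_val=NULL, env_val=209 → 209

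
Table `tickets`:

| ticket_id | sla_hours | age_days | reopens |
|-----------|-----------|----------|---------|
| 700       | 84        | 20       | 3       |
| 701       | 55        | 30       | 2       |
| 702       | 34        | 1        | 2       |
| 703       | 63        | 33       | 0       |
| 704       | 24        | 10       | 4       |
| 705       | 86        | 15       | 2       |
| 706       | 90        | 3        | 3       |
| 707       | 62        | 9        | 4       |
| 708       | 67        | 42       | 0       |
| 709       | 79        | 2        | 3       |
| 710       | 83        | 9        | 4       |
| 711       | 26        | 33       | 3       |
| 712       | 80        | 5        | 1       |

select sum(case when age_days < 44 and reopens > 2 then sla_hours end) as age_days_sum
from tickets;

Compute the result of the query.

ticket_id=700: ✓ → 84
ticket_id=701: ✗
ticket_id=702: ✗
ticket_id=703: ✗
ticket_id=704: ✓ → 24
ticket_id=705: ✗
ticket_id=706: ✓ → 90
ticket_id=707: ✓ → 62
ticket_id=708: ✗
ticket_id=709: ✓ → 79
ticket_id=710: ✓ → 83
ticket_id=711: ✓ → 26
ticket_id=712: ✗
age_days_sum = 84 + 24 + 90 + 62 + 79 + 83 + 26 = 448

448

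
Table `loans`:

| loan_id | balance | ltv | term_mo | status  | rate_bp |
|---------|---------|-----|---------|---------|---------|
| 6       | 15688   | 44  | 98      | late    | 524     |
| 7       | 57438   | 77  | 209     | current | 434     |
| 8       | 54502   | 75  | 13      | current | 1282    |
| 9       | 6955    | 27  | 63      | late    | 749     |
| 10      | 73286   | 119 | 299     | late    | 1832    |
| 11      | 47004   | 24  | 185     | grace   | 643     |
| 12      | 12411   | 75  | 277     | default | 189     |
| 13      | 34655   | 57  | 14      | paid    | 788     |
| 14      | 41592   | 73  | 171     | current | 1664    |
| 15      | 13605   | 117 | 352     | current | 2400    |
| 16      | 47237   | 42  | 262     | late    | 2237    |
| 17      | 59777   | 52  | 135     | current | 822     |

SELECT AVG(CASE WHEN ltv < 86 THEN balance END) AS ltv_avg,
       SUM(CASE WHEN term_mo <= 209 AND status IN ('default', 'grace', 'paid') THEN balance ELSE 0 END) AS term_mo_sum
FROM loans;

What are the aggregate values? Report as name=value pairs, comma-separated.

ltv_avg=37725.9, term_mo_sum=81659

[ltv_avg: ltv < 86]
loan_id=6: ✓ → 15688
loan_id=7: ✓ → 57438
loan_id=8: ✓ → 54502
loan_id=9: ✓ → 6955
loan_id=10: ✗
loan_id=11: ✓ → 47004
loan_id=12: ✓ → 12411
loan_id=13: ✓ → 34655
loan_id=14: ✓ → 41592
loan_id=15: ✗
loan_id=16: ✓ → 47237
loan_id=17: ✓ → 59777
ltv_avg = (15688 + 57438 + 54502 + 6955 + 47004 + 12411 + 34655 + 41592 + 47237 + 59777) / 10 = 37725.9
—
[term_mo_sum: term_mo <= 209 AND status IN ('default', 'grace', 'paid')]
loan_id=6: ✗
loan_id=7: ✗
loan_id=8: ✗
loan_id=9: ✗
loan_id=10: ✗
loan_id=11: ✓ → 47004
loan_id=12: ✗
loan_id=13: ✓ → 34655
loan_id=14: ✗
loan_id=15: ✗
loan_id=16: ✗
loan_id=17: ✗
term_mo_sum = 47004 + 34655 = 81659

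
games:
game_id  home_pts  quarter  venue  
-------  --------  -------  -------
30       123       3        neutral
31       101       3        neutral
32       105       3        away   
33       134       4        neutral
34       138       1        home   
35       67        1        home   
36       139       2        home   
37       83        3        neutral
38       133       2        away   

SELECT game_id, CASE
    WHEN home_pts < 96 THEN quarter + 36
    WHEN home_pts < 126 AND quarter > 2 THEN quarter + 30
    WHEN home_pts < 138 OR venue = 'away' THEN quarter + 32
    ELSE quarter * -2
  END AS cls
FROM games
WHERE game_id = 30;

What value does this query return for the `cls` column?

game_id = 30: home_pts=123, quarter=3, venue=neutral.
home_pts < 96 → false
home_pts < 126 AND quarter > 2 → true → 33

33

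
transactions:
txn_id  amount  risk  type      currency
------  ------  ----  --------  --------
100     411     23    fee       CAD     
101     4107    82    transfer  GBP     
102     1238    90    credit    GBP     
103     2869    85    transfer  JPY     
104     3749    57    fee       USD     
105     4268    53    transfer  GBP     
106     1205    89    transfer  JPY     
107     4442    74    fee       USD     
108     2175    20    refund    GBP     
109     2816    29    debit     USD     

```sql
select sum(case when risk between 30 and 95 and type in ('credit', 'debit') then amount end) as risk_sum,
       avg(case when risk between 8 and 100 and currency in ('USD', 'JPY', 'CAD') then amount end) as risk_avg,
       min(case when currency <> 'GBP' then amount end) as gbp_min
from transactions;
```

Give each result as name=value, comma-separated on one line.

risk_sum=1238, risk_avg=2582, gbp_min=411

[risk_sum: risk between 30 and 95 and type in ('credit', 'debit')]
txn_id=100: ✗
txn_id=101: ✗
txn_id=102: ✓ → 1238
txn_id=103: ✗
txn_id=104: ✗
txn_id=105: ✗
txn_id=106: ✗
txn_id=107: ✗
txn_id=108: ✗
txn_id=109: ✗
risk_sum = 1238
—
[risk_avg: risk between 8 and 100 and currency in ('USD', 'JPY', 'CAD')]
txn_id=100: ✓ → 411
txn_id=101: ✗
txn_id=102: ✗
txn_id=103: ✓ → 2869
txn_id=104: ✓ → 3749
txn_id=105: ✗
txn_id=106: ✓ → 1205
txn_id=107: ✓ → 4442
txn_id=108: ✗
txn_id=109: ✓ → 2816
risk_avg = (411 + 2869 + 3749 + 1205 + 4442 + 2816) / 6 = 2582
—
[gbp_min: currency <> 'GBP']
txn_id=100: ✓ → 411
txn_id=101: ✗
txn_id=102: ✗
txn_id=103: ✓ → 2869
txn_id=104: ✓ → 3749
txn_id=105: ✗
txn_id=106: ✓ → 1205
txn_id=107: ✓ → 4442
txn_id=108: ✗
txn_id=109: ✓ → 2816
gbp_min = MIN(411, 2869, 3749, 1205, 4442, 2816) = 411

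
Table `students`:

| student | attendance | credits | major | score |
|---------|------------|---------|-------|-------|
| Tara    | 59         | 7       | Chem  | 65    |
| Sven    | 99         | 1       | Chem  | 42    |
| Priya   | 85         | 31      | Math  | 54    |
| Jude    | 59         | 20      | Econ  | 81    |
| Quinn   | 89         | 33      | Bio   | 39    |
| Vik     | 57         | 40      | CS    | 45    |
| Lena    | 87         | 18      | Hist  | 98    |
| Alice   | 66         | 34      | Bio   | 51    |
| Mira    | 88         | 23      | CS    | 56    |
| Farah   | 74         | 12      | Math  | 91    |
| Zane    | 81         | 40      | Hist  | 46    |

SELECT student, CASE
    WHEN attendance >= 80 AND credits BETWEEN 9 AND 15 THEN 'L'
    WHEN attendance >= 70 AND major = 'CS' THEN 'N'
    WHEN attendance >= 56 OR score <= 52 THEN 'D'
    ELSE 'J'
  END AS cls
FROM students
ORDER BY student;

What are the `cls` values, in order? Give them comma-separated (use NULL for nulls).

student=Alice: attendance >= 56 OR score <= 52 → D
student=Farah: attendance >= 56 OR score <= 52 → D
student=Jude: attendance >= 56 OR score <= 52 → D
student=Lena: attendance >= 56 OR score <= 52 → D
student=Mira: attendance >= 70 AND major = 'CS' → N
student=Priya: attendance >= 56 OR score <= 52 → D
student=Quinn: attendance >= 56 OR score <= 52 → D
student=Sven: attendance >= 56 OR score <= 52 → D
student=Tara: attendance >= 56 OR score <= 52 → D
student=Vik: attendance >= 56 OR score <= 52 → D
student=Zane: attendance >= 56 OR score <= 52 → D

D, D, D, D, N, D, D, D, D, D, D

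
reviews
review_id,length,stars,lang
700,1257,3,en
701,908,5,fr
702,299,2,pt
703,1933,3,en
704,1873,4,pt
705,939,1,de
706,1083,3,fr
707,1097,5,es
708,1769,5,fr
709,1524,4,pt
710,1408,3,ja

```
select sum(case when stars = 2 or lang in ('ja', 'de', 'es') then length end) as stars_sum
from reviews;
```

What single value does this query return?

3743

review_id=700: ✗
review_id=701: ✗
review_id=702: ✓ → 299
review_id=703: ✗
review_id=704: ✗
review_id=705: ✓ → 939
review_id=706: ✗
review_id=707: ✓ → 1097
review_id=708: ✗
review_id=709: ✗
review_id=710: ✓ → 1408
stars_sum = 299 + 939 + 1097 + 1408 = 3743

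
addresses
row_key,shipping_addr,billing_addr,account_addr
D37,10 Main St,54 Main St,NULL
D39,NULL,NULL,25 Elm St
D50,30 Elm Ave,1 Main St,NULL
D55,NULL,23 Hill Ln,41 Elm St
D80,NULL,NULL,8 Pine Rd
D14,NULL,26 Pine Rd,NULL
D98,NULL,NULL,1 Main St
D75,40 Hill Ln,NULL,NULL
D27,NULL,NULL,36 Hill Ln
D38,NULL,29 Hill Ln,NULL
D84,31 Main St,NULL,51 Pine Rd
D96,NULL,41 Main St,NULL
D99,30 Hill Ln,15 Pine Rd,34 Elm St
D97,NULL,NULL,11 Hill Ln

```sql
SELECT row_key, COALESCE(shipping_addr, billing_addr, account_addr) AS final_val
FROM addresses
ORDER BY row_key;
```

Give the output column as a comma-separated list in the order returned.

26 Pine Rd, 36 Hill Ln, 10 Main St, 29 Hill Ln, 25 Elm St, 30 Elm Ave, 23 Hill Ln, 40 Hill Ln, 8 Pine Rd, 31 Main St, 41 Main St, 11 Hill Ln, 1 Main St, 30 Hill Ln

row_key=D14: shipping_addr=NULL, billing_addr=26 Pine Rd → 26 Pine Rd
row_key=D27: shipping_addr=NULL, billing_addr=NULL, account_addr=36 Hill Ln → 36 Hill Ln
row_key=D37: shipping_addr=10 Main St → 10 Main St
row_key=D38: shipping_addr=NULL, billing_addr=29 Hill Ln → 29 Hill Ln
row_key=D39: shipping_addr=NULL, billing_addr=NULL, account_addr=25 Elm St → 25 Elm St
row_key=D50: shipping_addr=30 Elm Ave → 30 Elm Ave
row_key=D55: shipping_addr=NULL, billing_addr=23 Hill Ln → 23 Hill Ln
row_key=D75: shipping_addr=40 Hill Ln → 40 Hill Ln
row_key=D80: shipping_addr=NULL, billing_addr=NULL, account_addr=8 Pine Rd → 8 Pine Rd
row_key=D84: shipping_addr=31 Main St → 31 Main St
row_key=D96: shipping_addr=NULL, billing_addr=41 Main St → 41 Main St
row_key=D97: shipping_addr=NULL, billing_addr=NULL, account_addr=11 Hill Ln → 11 Hill Ln
row_key=D98: shipping_addr=NULL, billing_addr=NULL, account_addr=1 Main St → 1 Main St
row_key=D99: shipping_addr=30 Hill Ln → 30 Hill Ln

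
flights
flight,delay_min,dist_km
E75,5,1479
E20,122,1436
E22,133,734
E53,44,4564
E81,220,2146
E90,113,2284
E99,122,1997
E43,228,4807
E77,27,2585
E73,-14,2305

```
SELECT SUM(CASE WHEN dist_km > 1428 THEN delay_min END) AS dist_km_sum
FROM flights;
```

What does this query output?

867

flight=E75: ✓ → 5
flight=E20: ✓ → 122
flight=E22: ✗
flight=E53: ✓ → 44
flight=E81: ✓ → 220
flight=E90: ✓ → 113
flight=E99: ✓ → 122
flight=E43: ✓ → 228
flight=E77: ✓ → 27
flight=E73: ✓ → -14
dist_km_sum = 5 + 122 + 44 + 220 + 113 + 122 + 228 + 27 + -14 = 867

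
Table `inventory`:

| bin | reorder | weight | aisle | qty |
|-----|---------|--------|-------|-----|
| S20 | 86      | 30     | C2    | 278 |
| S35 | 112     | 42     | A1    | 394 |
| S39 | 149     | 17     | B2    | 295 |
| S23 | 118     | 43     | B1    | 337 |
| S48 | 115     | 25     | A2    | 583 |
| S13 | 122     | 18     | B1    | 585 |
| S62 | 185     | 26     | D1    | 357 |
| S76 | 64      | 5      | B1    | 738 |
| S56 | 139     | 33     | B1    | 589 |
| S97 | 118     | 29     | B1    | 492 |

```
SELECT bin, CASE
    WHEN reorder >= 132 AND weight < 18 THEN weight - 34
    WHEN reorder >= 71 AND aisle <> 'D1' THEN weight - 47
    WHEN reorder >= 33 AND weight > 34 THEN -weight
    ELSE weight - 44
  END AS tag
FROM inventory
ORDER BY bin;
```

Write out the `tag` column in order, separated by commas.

bin=S13: reorder >= 71 AND aisle <> 'D1' → -29
bin=S20: reorder >= 71 AND aisle <> 'D1' → -17
bin=S23: reorder >= 71 AND aisle <> 'D1' → -4
bin=S35: reorder >= 71 AND aisle <> 'D1' → -5
bin=S39: reorder >= 132 AND weight < 18 → -17
bin=S48: reorder >= 71 AND aisle <> 'D1' → -22
bin=S56: reorder >= 71 AND aisle <> 'D1' → -14
bin=S62: ELSE → -18
bin=S76: ELSE → -39
bin=S97: reorder >= 71 AND aisle <> 'D1' → -18

-29, -17, -4, -5, -17, -22, -14, -18, -39, -18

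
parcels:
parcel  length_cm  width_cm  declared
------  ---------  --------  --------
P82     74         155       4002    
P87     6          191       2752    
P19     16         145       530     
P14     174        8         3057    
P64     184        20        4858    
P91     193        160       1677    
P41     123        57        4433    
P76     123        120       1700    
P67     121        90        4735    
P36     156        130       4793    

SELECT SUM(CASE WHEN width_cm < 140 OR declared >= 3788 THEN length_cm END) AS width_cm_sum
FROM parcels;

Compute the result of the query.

955

parcel=P82: ✓ → 74
parcel=P87: ✗
parcel=P19: ✗
parcel=P14: ✓ → 174
parcel=P64: ✓ → 184
parcel=P91: ✗
parcel=P41: ✓ → 123
parcel=P76: ✓ → 123
parcel=P67: ✓ → 121
parcel=P36: ✓ → 156
width_cm_sum = 74 + 174 + 184 + 123 + 123 + 121 + 156 = 955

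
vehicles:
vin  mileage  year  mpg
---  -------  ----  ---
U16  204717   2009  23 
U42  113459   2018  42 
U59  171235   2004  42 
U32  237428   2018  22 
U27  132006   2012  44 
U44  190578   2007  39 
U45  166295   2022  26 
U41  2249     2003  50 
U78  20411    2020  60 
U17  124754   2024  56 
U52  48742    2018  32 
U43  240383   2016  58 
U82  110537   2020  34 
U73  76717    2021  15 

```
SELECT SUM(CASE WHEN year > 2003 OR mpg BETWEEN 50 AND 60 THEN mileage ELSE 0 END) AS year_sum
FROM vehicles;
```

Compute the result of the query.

vin=U16: ✓ → 204717
vin=U42: ✓ → 113459
vin=U59: ✓ → 171235
vin=U32: ✓ → 237428
vin=U27: ✓ → 132006
vin=U44: ✓ → 190578
vin=U45: ✓ → 166295
vin=U41: ✓ → 2249
vin=U78: ✓ → 20411
vin=U17: ✓ → 124754
vin=U52: ✓ → 48742
vin=U43: ✓ → 240383
vin=U82: ✓ → 110537
vin=U73: ✓ → 76717
year_sum = 204717 + 113459 + 171235 + 237428 + 132006 + 190578 + 166295 + 2249 + 20411 + 124754 + 48742 + 240383 + 110537 + 76717 = 1839511

1839511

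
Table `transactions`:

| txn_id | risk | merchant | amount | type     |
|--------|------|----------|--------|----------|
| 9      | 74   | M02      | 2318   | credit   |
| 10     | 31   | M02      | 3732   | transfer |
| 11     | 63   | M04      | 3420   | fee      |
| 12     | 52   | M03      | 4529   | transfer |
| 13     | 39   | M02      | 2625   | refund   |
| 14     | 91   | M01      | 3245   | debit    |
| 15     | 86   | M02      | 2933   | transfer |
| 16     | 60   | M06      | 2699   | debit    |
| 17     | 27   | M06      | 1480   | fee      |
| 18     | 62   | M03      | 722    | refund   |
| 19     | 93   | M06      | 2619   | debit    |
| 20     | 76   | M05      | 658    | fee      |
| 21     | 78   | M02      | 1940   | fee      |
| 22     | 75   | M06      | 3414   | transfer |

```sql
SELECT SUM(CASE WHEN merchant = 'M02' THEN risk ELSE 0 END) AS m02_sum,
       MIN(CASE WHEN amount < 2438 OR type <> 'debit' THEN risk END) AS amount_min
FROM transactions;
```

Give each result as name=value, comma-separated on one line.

[m02_sum: merchant = 'M02']
txn_id=9: ✓ → 74
txn_id=10: ✓ → 31
txn_id=11: ✗
txn_id=12: ✗
txn_id=13: ✓ → 39
txn_id=14: ✗
txn_id=15: ✓ → 86
txn_id=16: ✗
txn_id=17: ✗
txn_id=18: ✗
txn_id=19: ✗
txn_id=20: ✗
txn_id=21: ✓ → 78
txn_id=22: ✗
m02_sum = 74 + 31 + 39 + 86 + 78 = 308
—
[amount_min: amount < 2438 OR type <> 'debit']
txn_id=9: ✓ → 74
txn_id=10: ✓ → 31
txn_id=11: ✓ → 63
txn_id=12: ✓ → 52
txn_id=13: ✓ → 39
txn_id=14: ✗
txn_id=15: ✓ → 86
txn_id=16: ✗
txn_id=17: ✓ → 27
txn_id=18: ✓ → 62
txn_id=19: ✗
txn_id=20: ✓ → 76
txn_id=21: ✓ → 78
txn_id=22: ✓ → 75
amount_min = MIN(74, 31, 63, 52, 39, 86, 27, 62, 76, 78, 75) = 27

m02_sum=308, amount_min=27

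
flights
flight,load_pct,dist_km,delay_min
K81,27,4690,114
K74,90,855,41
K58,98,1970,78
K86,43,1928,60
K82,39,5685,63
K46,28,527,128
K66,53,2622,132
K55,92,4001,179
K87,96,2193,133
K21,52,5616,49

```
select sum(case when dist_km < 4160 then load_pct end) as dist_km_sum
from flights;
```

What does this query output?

500

flight=K81: ✗
flight=K74: ✓ → 90
flight=K58: ✓ → 98
flight=K86: ✓ → 43
flight=K82: ✗
flight=K46: ✓ → 28
flight=K66: ✓ → 53
flight=K55: ✓ → 92
flight=K87: ✓ → 96
flight=K21: ✗
dist_km_sum = 90 + 98 + 43 + 28 + 53 + 92 + 96 = 500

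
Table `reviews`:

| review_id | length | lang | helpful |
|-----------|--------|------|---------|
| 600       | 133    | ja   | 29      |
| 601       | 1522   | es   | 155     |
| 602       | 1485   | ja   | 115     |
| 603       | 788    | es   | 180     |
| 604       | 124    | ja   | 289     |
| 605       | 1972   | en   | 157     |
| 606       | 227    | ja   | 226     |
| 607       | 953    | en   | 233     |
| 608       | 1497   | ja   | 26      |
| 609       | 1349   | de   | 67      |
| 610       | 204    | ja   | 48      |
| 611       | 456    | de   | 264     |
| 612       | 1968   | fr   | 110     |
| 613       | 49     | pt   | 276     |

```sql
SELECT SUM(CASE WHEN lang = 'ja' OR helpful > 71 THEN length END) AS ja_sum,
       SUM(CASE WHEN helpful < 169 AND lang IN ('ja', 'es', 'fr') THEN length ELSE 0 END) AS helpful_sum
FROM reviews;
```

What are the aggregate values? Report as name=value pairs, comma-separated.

ja_sum=11378, helpful_sum=6809

[ja_sum: lang = 'ja' OR helpful > 71]
review_id=600: ✓ → 133
review_id=601: ✓ → 1522
review_id=602: ✓ → 1485
review_id=603: ✓ → 788
review_id=604: ✓ → 124
review_id=605: ✓ → 1972
review_id=606: ✓ → 227
review_id=607: ✓ → 953
review_id=608: ✓ → 1497
review_id=609: ✗
review_id=610: ✓ → 204
review_id=611: ✓ → 456
review_id=612: ✓ → 1968
review_id=613: ✓ → 49
ja_sum = 133 + 1522 + 1485 + 788 + 124 + 1972 + 227 + 953 + 1497 + 204 + 456 + 1968 + 49 = 11378
—
[helpful_sum: helpful < 169 AND lang IN ('ja', 'es', 'fr')]
review_id=600: ✓ → 133
review_id=601: ✓ → 1522
review_id=602: ✓ → 1485
review_id=603: ✗
review_id=604: ✗
review_id=605: ✗
review_id=606: ✗
review_id=607: ✗
review_id=608: ✓ → 1497
review_id=609: ✗
review_id=610: ✓ → 204
review_id=611: ✗
review_id=612: ✓ → 1968
review_id=613: ✗
helpful_sum = 133 + 1522 + 1485 + 1497 + 204 + 1968 = 6809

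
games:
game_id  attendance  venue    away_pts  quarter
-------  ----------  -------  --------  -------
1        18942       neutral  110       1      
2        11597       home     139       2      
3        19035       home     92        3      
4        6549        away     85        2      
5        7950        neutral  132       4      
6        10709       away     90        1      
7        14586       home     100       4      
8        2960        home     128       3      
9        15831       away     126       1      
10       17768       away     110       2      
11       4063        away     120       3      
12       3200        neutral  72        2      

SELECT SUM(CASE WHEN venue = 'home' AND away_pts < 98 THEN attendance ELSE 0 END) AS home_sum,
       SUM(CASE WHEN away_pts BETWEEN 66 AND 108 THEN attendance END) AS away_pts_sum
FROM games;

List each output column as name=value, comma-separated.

[home_sum: venue = 'home' AND away_pts < 98]
game_id=1: ✗
game_id=2: ✗
game_id=3: ✓ → 19035
game_id=4: ✗
game_id=5: ✗
game_id=6: ✗
game_id=7: ✗
game_id=8: ✗
game_id=9: ✗
game_id=10: ✗
game_id=11: ✗
game_id=12: ✗
home_sum = 19035
—
[away_pts_sum: away_pts BETWEEN 66 AND 108]
game_id=1: ✗
game_id=2: ✗
game_id=3: ✓ → 19035
game_id=4: ✓ → 6549
game_id=5: ✗
game_id=6: ✓ → 10709
game_id=7: ✓ → 14586
game_id=8: ✗
game_id=9: ✗
game_id=10: ✗
game_id=11: ✗
game_id=12: ✓ → 3200
away_pts_sum = 19035 + 6549 + 10709 + 14586 + 3200 = 54079

home_sum=19035, away_pts_sum=54079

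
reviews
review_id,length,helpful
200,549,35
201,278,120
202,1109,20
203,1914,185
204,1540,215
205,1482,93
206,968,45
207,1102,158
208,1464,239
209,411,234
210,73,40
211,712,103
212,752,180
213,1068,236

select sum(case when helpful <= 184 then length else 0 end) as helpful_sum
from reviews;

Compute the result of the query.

review_id=200: ✓ → 549
review_id=201: ✓ → 278
review_id=202: ✓ → 1109
review_id=203: ✗
review_id=204: ✗
review_id=205: ✓ → 1482
review_id=206: ✓ → 968
review_id=207: ✓ → 1102
review_id=208: ✗
review_id=209: ✗
review_id=210: ✓ → 73
review_id=211: ✓ → 712
review_id=212: ✓ → 752
review_id=213: ✗
helpful_sum = 549 + 278 + 1109 + 1482 + 968 + 1102 + 73 + 712 + 752 = 7025

7025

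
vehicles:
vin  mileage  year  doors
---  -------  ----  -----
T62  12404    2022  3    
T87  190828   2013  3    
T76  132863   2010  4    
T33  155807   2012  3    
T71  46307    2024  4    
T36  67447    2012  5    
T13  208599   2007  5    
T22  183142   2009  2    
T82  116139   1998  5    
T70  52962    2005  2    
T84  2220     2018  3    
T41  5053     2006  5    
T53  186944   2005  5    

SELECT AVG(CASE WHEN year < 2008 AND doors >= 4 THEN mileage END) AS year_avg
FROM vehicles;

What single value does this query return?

129183.75

vin=T62: ✗
vin=T87: ✗
vin=T76: ✗
vin=T33: ✗
vin=T71: ✗
vin=T36: ✗
vin=T13: ✓ → 208599
vin=T22: ✗
vin=T82: ✓ → 116139
vin=T70: ✗
vin=T84: ✗
vin=T41: ✓ → 5053
vin=T53: ✓ → 186944
year_avg = (208599 + 116139 + 5053 + 186944) / 4 = 129183.75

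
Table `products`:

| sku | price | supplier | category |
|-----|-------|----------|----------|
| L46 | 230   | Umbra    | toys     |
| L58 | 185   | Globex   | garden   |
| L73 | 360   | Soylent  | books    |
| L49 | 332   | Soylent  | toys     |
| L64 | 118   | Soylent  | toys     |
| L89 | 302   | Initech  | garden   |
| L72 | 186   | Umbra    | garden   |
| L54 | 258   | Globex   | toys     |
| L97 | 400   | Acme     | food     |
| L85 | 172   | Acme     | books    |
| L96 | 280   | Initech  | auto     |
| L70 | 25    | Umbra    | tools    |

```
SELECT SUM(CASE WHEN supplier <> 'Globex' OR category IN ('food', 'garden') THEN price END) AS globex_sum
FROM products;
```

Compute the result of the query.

2590

sku=L46: ✓ → 230
sku=L58: ✓ → 185
sku=L73: ✓ → 360
sku=L49: ✓ → 332
sku=L64: ✓ → 118
sku=L89: ✓ → 302
sku=L72: ✓ → 186
sku=L54: ✗
sku=L97: ✓ → 400
sku=L85: ✓ → 172
sku=L96: ✓ → 280
sku=L70: ✓ → 25
globex_sum = 230 + 185 + 360 + 332 + 118 + 302 + 186 + 400 + 172 + 280 + 25 = 2590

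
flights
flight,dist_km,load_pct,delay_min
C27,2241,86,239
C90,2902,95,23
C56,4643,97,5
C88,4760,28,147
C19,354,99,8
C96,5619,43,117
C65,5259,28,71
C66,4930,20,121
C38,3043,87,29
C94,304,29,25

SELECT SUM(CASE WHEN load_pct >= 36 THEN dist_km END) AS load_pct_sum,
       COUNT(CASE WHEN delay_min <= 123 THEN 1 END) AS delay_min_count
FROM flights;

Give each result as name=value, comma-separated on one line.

[load_pct_sum: load_pct >= 36]
flight=C27: ✓ → 2241
flight=C90: ✓ → 2902
flight=C56: ✓ → 4643
flight=C88: ✗
flight=C19: ✓ → 354
flight=C96: ✓ → 5619
flight=C65: ✗
flight=C66: ✗
flight=C38: ✓ → 3043
flight=C94: ✗
load_pct_sum = 2241 + 2902 + 4643 + 354 + 5619 + 3043 = 18802
—
[delay_min_count: delay_min <= 123]
flight=C27: ✗
flight=C90: ✓ → 1
flight=C56: ✓ → 1
flight=C88: ✗
flight=C19: ✓ → 1
flight=C96: ✓ → 1
flight=C65: ✓ → 1
flight=C66: ✓ → 1
flight=C38: ✓ → 1
flight=C94: ✓ → 1
delay_min_count = COUNT(1, 1, 1, 1, 1, 1, 1, 1) = 8

load_pct_sum=18802, delay_min_count=8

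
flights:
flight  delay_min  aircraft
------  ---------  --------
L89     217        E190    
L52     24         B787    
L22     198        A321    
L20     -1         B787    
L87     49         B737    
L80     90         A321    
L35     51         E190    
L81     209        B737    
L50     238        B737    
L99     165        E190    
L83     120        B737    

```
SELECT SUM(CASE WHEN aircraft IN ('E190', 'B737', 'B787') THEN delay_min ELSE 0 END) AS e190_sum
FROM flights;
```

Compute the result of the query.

flight=L89: ✓ → 217
flight=L52: ✓ → 24
flight=L22: ✗
flight=L20: ✓ → -1
flight=L87: ✓ → 49
flight=L80: ✗
flight=L35: ✓ → 51
flight=L81: ✓ → 209
flight=L50: ✓ → 238
flight=L99: ✓ → 165
flight=L83: ✓ → 120
e190_sum = 217 + 24 + -1 + 49 + 51 + 209 + 238 + 165 + 120 = 1072

1072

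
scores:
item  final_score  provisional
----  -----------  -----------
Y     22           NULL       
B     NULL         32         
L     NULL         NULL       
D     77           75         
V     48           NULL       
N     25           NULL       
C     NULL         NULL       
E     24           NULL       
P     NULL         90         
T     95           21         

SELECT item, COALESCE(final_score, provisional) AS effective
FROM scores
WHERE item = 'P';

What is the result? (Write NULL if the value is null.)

90

item = P: final_score=NULL, provisional=90.
final_score=NULL, provisional=90 → 90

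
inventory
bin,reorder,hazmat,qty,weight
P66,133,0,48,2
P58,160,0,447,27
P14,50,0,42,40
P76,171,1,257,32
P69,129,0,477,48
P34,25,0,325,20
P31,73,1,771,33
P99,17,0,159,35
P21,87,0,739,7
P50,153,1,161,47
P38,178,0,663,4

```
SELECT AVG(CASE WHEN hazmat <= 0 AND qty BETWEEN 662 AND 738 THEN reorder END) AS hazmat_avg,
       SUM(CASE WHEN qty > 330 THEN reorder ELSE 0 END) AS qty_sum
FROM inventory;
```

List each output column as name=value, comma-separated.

hazmat_avg=178, qty_sum=627

[hazmat_avg: hazmat <= 0 AND qty BETWEEN 662 AND 738]
bin=P66: ✗
bin=P58: ✗
bin=P14: ✗
bin=P76: ✗
bin=P69: ✗
bin=P34: ✗
bin=P31: ✗
bin=P99: ✗
bin=P21: ✗
bin=P50: ✗
bin=P38: ✓ → 178
hazmat_avg = 178
—
[qty_sum: qty > 330]
bin=P66: ✗
bin=P58: ✓ → 160
bin=P14: ✗
bin=P76: ✗
bin=P69: ✓ → 129
bin=P34: ✗
bin=P31: ✓ → 73
bin=P99: ✗
bin=P21: ✓ → 87
bin=P50: ✗
bin=P38: ✓ → 178
qty_sum = 160 + 129 + 73 + 87 + 178 = 627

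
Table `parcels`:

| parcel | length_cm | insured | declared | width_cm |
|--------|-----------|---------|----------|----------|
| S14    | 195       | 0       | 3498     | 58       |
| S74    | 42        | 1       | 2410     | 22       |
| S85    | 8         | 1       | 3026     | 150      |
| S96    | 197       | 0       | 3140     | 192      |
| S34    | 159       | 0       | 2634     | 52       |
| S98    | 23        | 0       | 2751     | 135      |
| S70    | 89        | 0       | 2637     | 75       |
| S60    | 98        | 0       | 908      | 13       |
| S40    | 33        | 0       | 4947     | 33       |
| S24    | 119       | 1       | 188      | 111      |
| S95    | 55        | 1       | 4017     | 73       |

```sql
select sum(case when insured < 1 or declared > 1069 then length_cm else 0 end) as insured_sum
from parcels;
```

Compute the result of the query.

899

parcel=S14: ✓ → 195
parcel=S74: ✓ → 42
parcel=S85: ✓ → 8
parcel=S96: ✓ → 197
parcel=S34: ✓ → 159
parcel=S98: ✓ → 23
parcel=S70: ✓ → 89
parcel=S60: ✓ → 98
parcel=S40: ✓ → 33
parcel=S24: ✗
parcel=S95: ✓ → 55
insured_sum = 195 + 42 + 8 + 197 + 159 + 23 + 89 + 98 + 33 + 55 = 899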